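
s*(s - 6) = s^2 - 6*s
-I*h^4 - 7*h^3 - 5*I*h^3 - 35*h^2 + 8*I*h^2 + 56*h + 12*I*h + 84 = (h - 2)*(h + 6)*(h - 7*I)*(-I*h - I)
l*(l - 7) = l^2 - 7*l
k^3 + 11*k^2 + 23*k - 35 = (k - 1)*(k + 5)*(k + 7)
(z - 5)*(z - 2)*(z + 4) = z^3 - 3*z^2 - 18*z + 40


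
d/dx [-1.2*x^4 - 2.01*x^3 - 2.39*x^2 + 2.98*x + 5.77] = -4.8*x^3 - 6.03*x^2 - 4.78*x + 2.98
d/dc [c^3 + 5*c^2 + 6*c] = 3*c^2 + 10*c + 6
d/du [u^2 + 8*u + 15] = 2*u + 8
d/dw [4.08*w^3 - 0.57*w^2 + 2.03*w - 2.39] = 12.24*w^2 - 1.14*w + 2.03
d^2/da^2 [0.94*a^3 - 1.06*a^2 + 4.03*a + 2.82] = 5.64*a - 2.12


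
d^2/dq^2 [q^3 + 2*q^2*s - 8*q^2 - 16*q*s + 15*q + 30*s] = 6*q + 4*s - 16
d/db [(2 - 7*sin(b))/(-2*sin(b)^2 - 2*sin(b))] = (-7*cos(b)/2 + 2/tan(b) + cos(b)/sin(b)^2)/(sin(b) + 1)^2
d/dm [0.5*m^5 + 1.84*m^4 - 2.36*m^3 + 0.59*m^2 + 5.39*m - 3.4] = 2.5*m^4 + 7.36*m^3 - 7.08*m^2 + 1.18*m + 5.39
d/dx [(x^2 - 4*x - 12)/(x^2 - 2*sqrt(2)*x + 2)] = 2*((x - 2)*(x^2 - 2*sqrt(2)*x + 2) + (x - sqrt(2))*(-x^2 + 4*x + 12))/(x^2 - 2*sqrt(2)*x + 2)^2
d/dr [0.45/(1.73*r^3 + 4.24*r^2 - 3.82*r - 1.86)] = (-2.3355*r^2 - 3.816*r + 1.719)/(1.73*r^3 + 4.24*r^2 - 3.82*r - 1.86)^2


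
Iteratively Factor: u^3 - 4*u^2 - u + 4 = (u - 1)*(u^2 - 3*u - 4) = (u - 4)*(u - 1)*(u + 1)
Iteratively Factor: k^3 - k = (k - 1)*(k^2 + k) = (k - 1)*(k + 1)*(k)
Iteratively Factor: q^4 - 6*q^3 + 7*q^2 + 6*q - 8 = (q - 2)*(q^3 - 4*q^2 - q + 4) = (q - 2)*(q + 1)*(q^2 - 5*q + 4) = (q - 2)*(q - 1)*(q + 1)*(q - 4)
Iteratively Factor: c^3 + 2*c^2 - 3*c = (c + 3)*(c^2 - c) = c*(c + 3)*(c - 1)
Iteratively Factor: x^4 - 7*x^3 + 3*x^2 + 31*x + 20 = (x + 1)*(x^3 - 8*x^2 + 11*x + 20) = (x - 4)*(x + 1)*(x^2 - 4*x - 5) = (x - 4)*(x + 1)^2*(x - 5)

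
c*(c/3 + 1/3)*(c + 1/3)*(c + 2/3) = c^4/3 + 2*c^3/3 + 11*c^2/27 + 2*c/27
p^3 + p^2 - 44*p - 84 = (p - 7)*(p + 2)*(p + 6)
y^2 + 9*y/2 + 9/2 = (y + 3/2)*(y + 3)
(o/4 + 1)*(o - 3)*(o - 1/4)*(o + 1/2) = o^4/4 + 5*o^3/16 - 95*o^2/32 - 25*o/32 + 3/8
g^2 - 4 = (g - 2)*(g + 2)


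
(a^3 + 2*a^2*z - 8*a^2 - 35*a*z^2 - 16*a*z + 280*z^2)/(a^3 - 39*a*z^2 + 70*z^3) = (8 - a)/(-a + 2*z)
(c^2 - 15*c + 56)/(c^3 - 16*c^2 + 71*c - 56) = 1/(c - 1)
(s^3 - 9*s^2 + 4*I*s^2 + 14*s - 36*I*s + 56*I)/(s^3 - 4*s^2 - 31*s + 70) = (s + 4*I)/(s + 5)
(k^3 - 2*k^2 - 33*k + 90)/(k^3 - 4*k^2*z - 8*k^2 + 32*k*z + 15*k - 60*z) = (-k - 6)/(-k + 4*z)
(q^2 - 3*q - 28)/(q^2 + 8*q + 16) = (q - 7)/(q + 4)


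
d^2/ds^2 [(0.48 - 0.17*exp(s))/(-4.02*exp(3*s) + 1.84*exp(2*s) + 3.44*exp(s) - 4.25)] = (10.989072*exp(6*s) - 73.585296*exp(5*s) + 49.03424*exp(4*s) - 32.058586*exp(3*s) + 72.668976*exp(2*s) - 18.209128*exp(s) - 3.946975)*exp(s)/(64.964808*exp(9*s) - 89.205408*exp(8*s) - 125.944992*exp(7*s) + 352.485548*exp(6*s) - 80.844576*exp(5*s) - 374.789472*exp(4*s) + 338.530966*exp(3*s) + 51.1734*exp(2*s) - 186.405*exp(s) + 76.765625)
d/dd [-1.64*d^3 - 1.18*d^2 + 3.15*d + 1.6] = -4.92*d^2 - 2.36*d + 3.15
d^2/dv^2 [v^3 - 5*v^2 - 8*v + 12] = 6*v - 10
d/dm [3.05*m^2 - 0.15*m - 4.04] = 6.1*m - 0.15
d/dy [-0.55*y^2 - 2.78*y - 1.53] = -1.1*y - 2.78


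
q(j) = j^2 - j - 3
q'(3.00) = 5.00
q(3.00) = 3.00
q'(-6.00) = -13.00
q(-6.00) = 39.00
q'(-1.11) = -3.22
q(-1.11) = -0.66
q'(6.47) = 11.94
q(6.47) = 32.39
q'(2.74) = 4.48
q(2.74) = 1.77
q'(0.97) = 0.94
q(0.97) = -3.03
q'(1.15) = 1.30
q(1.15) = -2.83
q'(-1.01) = -3.02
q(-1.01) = -0.97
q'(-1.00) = -3.00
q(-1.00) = -1.00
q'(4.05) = 7.10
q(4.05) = 9.35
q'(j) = 2*j - 1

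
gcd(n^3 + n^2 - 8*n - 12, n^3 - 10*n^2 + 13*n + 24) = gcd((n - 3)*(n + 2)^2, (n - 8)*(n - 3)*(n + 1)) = n - 3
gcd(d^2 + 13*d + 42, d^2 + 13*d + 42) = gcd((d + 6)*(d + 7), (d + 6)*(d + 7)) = d^2 + 13*d + 42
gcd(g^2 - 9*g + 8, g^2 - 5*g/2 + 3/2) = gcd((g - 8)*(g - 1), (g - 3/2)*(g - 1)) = g - 1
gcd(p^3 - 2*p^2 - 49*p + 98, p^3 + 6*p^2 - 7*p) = p + 7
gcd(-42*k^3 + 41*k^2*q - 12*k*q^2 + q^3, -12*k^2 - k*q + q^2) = 1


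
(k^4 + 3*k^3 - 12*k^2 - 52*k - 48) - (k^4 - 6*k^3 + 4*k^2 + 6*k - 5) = 9*k^3 - 16*k^2 - 58*k - 43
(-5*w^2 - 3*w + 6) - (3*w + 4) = -5*w^2 - 6*w + 2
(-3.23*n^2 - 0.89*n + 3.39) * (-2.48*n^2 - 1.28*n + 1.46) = 8.0104*n^4 + 6.3416*n^3 - 11.9838*n^2 - 5.6386*n + 4.9494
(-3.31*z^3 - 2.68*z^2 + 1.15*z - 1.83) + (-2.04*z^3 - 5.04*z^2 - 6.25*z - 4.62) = -5.35*z^3 - 7.72*z^2 - 5.1*z - 6.45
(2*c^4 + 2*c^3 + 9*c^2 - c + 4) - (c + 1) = 2*c^4 + 2*c^3 + 9*c^2 - 2*c + 3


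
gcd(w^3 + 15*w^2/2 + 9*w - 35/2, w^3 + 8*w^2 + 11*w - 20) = w^2 + 4*w - 5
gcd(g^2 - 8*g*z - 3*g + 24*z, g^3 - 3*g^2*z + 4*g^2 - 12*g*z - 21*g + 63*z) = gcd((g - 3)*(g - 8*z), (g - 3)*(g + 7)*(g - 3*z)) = g - 3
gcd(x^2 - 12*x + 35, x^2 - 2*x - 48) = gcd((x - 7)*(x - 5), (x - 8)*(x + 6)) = 1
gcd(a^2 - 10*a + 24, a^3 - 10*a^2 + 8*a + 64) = a - 4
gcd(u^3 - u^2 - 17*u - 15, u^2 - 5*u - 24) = u + 3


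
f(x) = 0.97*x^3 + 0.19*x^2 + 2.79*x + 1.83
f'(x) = 2.91*x^2 + 0.38*x + 2.79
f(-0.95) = -1.48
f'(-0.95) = 5.06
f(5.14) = 152.91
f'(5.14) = 81.62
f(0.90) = 5.20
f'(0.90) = 5.49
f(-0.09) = 1.58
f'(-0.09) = 2.78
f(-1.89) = -9.31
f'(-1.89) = 12.47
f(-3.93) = -65.08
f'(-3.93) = 46.24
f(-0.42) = 0.62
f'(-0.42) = 3.14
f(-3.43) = -44.65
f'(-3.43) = 35.72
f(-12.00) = -1680.45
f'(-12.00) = 417.27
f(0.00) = 1.83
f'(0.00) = 2.79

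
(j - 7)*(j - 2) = j^2 - 9*j + 14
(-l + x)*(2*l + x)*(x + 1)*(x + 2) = -2*l^2*x^2 - 6*l^2*x - 4*l^2 + l*x^3 + 3*l*x^2 + 2*l*x + x^4 + 3*x^3 + 2*x^2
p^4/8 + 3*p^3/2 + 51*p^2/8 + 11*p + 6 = (p/4 + 1)*(p/2 + 1/2)*(p + 3)*(p + 4)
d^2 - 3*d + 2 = (d - 2)*(d - 1)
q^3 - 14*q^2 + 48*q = q*(q - 8)*(q - 6)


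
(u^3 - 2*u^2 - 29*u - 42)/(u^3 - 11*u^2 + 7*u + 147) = (u + 2)/(u - 7)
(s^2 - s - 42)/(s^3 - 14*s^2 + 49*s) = (s + 6)/(s*(s - 7))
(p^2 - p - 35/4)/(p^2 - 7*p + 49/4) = (2*p + 5)/(2*p - 7)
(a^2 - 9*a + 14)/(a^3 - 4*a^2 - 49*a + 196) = (a - 2)/(a^2 + 3*a - 28)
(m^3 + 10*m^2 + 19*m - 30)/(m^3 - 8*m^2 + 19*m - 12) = (m^2 + 11*m + 30)/(m^2 - 7*m + 12)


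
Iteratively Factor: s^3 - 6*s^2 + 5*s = (s)*(s^2 - 6*s + 5) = s*(s - 1)*(s - 5)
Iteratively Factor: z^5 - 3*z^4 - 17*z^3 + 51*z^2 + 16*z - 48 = (z + 1)*(z^4 - 4*z^3 - 13*z^2 + 64*z - 48) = (z + 1)*(z + 4)*(z^3 - 8*z^2 + 19*z - 12) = (z - 1)*(z + 1)*(z + 4)*(z^2 - 7*z + 12) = (z - 3)*(z - 1)*(z + 1)*(z + 4)*(z - 4)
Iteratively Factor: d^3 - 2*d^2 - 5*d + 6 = (d + 2)*(d^2 - 4*d + 3) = (d - 1)*(d + 2)*(d - 3)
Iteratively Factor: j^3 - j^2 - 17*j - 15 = (j - 5)*(j^2 + 4*j + 3) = (j - 5)*(j + 3)*(j + 1)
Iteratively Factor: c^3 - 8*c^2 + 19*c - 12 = (c - 4)*(c^2 - 4*c + 3) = (c - 4)*(c - 1)*(c - 3)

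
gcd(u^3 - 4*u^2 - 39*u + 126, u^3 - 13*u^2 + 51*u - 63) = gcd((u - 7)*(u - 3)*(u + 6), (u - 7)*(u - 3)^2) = u^2 - 10*u + 21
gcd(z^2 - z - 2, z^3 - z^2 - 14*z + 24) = z - 2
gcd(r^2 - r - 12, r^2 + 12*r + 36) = 1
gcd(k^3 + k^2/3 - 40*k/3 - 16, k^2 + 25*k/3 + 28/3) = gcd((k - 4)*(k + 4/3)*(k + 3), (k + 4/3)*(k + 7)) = k + 4/3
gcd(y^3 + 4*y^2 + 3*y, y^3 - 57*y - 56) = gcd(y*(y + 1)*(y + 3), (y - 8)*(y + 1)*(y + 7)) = y + 1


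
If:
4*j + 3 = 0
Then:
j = -3/4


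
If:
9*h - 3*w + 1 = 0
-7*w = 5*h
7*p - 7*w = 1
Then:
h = -7/78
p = 113/546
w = 5/78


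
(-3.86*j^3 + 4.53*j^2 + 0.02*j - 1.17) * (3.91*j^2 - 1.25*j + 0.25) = -15.0926*j^5 + 22.5373*j^4 - 6.5493*j^3 - 3.4672*j^2 + 1.4675*j - 0.2925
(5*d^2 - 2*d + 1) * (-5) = -25*d^2 + 10*d - 5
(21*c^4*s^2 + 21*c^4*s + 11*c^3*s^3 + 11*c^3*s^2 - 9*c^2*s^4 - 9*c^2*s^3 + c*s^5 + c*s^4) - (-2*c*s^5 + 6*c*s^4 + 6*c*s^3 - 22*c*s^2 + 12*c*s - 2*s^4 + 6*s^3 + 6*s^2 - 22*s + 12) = 21*c^4*s^2 + 21*c^4*s + 11*c^3*s^3 + 11*c^3*s^2 - 9*c^2*s^4 - 9*c^2*s^3 + 3*c*s^5 - 5*c*s^4 - 6*c*s^3 + 22*c*s^2 - 12*c*s + 2*s^4 - 6*s^3 - 6*s^2 + 22*s - 12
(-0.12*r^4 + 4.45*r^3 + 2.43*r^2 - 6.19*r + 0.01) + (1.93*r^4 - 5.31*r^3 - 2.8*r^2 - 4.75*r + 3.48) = 1.81*r^4 - 0.859999999999999*r^3 - 0.37*r^2 - 10.94*r + 3.49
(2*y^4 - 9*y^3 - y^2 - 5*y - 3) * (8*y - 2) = 16*y^5 - 76*y^4 + 10*y^3 - 38*y^2 - 14*y + 6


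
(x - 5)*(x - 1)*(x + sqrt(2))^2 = x^4 - 6*x^3 + 2*sqrt(2)*x^3 - 12*sqrt(2)*x^2 + 7*x^2 - 12*x + 10*sqrt(2)*x + 10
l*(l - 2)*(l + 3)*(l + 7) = l^4 + 8*l^3 + l^2 - 42*l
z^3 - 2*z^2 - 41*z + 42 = (z - 7)*(z - 1)*(z + 6)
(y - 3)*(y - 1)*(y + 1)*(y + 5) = y^4 + 2*y^3 - 16*y^2 - 2*y + 15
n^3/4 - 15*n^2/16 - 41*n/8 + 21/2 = (n/4 + 1)*(n - 6)*(n - 7/4)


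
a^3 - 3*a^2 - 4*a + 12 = (a - 3)*(a - 2)*(a + 2)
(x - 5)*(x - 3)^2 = x^3 - 11*x^2 + 39*x - 45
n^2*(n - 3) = n^3 - 3*n^2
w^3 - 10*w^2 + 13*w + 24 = (w - 8)*(w - 3)*(w + 1)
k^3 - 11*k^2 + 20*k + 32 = (k - 8)*(k - 4)*(k + 1)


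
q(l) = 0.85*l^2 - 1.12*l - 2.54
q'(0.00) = -1.12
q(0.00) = -2.54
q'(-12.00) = -21.52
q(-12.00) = 133.30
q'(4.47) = 6.48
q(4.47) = 9.44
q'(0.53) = -0.22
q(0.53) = -2.89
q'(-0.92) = -2.68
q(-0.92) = -0.79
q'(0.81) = 0.26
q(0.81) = -2.89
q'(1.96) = 2.21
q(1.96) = -1.47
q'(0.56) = -0.17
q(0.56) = -2.90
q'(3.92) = 5.54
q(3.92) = 6.13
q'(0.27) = -0.66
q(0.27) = -2.78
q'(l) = 1.7*l - 1.12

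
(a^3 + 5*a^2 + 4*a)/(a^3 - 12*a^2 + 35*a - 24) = a*(a^2 + 5*a + 4)/(a^3 - 12*a^2 + 35*a - 24)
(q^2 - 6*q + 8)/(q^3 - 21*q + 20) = (q - 2)/(q^2 + 4*q - 5)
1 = 1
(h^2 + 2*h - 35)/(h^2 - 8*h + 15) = (h + 7)/(h - 3)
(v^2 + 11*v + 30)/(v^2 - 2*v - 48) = (v + 5)/(v - 8)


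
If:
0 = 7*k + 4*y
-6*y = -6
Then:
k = -4/7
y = 1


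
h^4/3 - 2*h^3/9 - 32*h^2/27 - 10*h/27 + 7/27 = (h/3 + 1/3)*(h - 7/3)*(h - 1/3)*(h + 1)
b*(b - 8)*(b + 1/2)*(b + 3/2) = b^4 - 6*b^3 - 61*b^2/4 - 6*b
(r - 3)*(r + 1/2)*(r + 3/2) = r^3 - r^2 - 21*r/4 - 9/4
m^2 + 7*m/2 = m*(m + 7/2)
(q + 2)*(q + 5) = q^2 + 7*q + 10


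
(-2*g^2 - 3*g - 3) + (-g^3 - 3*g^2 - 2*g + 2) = -g^3 - 5*g^2 - 5*g - 1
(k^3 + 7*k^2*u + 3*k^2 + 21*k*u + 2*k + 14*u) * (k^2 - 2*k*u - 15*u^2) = k^5 + 5*k^4*u + 3*k^4 - 29*k^3*u^2 + 15*k^3*u + 2*k^3 - 105*k^2*u^3 - 87*k^2*u^2 + 10*k^2*u - 315*k*u^3 - 58*k*u^2 - 210*u^3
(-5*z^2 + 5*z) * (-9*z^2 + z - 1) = 45*z^4 - 50*z^3 + 10*z^2 - 5*z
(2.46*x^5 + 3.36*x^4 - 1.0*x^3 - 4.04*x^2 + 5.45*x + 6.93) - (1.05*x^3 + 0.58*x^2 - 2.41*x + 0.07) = 2.46*x^5 + 3.36*x^4 - 2.05*x^3 - 4.62*x^2 + 7.86*x + 6.86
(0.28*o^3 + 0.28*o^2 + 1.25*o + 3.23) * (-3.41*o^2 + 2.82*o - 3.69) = -0.9548*o^5 - 0.1652*o^4 - 4.5061*o^3 - 8.5225*o^2 + 4.4961*o - 11.9187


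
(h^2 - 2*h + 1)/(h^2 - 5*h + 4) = (h - 1)/(h - 4)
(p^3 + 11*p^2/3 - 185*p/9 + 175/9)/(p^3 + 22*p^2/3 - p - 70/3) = (p - 5/3)/(p + 2)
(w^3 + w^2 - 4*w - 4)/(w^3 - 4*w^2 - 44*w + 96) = (w^2 + 3*w + 2)/(w^2 - 2*w - 48)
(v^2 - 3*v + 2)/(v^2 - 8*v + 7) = (v - 2)/(v - 7)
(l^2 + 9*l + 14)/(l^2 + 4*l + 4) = (l + 7)/(l + 2)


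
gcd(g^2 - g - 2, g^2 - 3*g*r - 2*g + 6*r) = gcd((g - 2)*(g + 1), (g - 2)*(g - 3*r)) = g - 2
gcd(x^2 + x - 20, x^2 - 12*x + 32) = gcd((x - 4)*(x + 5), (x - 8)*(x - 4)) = x - 4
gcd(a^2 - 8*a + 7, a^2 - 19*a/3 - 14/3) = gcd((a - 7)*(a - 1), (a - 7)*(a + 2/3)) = a - 7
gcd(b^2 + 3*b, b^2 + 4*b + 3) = b + 3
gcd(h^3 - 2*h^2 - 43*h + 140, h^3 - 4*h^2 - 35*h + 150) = h - 5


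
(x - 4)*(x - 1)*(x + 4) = x^3 - x^2 - 16*x + 16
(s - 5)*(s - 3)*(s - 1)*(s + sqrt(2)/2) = s^4 - 9*s^3 + sqrt(2)*s^3/2 - 9*sqrt(2)*s^2/2 + 23*s^2 - 15*s + 23*sqrt(2)*s/2 - 15*sqrt(2)/2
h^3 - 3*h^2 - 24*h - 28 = (h - 7)*(h + 2)^2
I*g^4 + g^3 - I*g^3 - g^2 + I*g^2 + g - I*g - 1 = (g - 1)*(g - I)*(g + I)*(I*g + 1)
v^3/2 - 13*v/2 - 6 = (v/2 + 1/2)*(v - 4)*(v + 3)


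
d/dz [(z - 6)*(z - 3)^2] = 3*(z - 5)*(z - 3)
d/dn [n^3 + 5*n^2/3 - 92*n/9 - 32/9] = 3*n^2 + 10*n/3 - 92/9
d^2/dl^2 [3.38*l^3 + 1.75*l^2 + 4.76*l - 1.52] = 20.28*l + 3.5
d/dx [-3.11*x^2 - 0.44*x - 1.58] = -6.22*x - 0.44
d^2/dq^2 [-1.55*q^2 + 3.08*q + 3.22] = -3.10000000000000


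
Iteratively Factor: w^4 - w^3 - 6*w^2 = (w)*(w^3 - w^2 - 6*w) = w*(w + 2)*(w^2 - 3*w) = w^2*(w + 2)*(w - 3)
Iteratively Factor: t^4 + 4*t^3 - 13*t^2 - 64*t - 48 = (t + 1)*(t^3 + 3*t^2 - 16*t - 48) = (t + 1)*(t + 3)*(t^2 - 16) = (t - 4)*(t + 1)*(t + 3)*(t + 4)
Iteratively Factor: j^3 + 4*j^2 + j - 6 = (j + 2)*(j^2 + 2*j - 3) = (j + 2)*(j + 3)*(j - 1)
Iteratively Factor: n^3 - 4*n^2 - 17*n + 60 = (n + 4)*(n^2 - 8*n + 15) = (n - 3)*(n + 4)*(n - 5)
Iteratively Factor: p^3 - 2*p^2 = (p)*(p^2 - 2*p) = p^2*(p - 2)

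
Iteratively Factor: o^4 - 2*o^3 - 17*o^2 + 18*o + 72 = (o + 2)*(o^3 - 4*o^2 - 9*o + 36) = (o + 2)*(o + 3)*(o^2 - 7*o + 12) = (o - 4)*(o + 2)*(o + 3)*(o - 3)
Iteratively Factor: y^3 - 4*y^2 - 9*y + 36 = (y - 4)*(y^2 - 9) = (y - 4)*(y + 3)*(y - 3)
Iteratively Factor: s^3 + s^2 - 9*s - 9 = (s + 3)*(s^2 - 2*s - 3) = (s - 3)*(s + 3)*(s + 1)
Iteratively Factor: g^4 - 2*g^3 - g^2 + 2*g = (g)*(g^3 - 2*g^2 - g + 2) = g*(g + 1)*(g^2 - 3*g + 2) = g*(g - 2)*(g + 1)*(g - 1)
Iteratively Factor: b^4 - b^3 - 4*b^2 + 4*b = (b - 1)*(b^3 - 4*b) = (b - 2)*(b - 1)*(b^2 + 2*b) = (b - 2)*(b - 1)*(b + 2)*(b)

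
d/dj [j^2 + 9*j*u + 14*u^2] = 2*j + 9*u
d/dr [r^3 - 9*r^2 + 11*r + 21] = 3*r^2 - 18*r + 11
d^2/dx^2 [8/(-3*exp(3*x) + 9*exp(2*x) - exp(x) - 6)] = 8*(-2*(9*exp(2*x) - 18*exp(x) + 1)^2*exp(x) + (27*exp(2*x) - 36*exp(x) + 1)*(3*exp(3*x) - 9*exp(2*x) + exp(x) + 6))*exp(x)/(3*exp(3*x) - 9*exp(2*x) + exp(x) + 6)^3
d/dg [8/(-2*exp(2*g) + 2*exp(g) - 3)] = (32*exp(g) - 16)*exp(g)/(2*exp(2*g) - 2*exp(g) + 3)^2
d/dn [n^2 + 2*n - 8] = 2*n + 2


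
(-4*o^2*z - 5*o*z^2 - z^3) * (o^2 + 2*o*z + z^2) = -4*o^4*z - 13*o^3*z^2 - 15*o^2*z^3 - 7*o*z^4 - z^5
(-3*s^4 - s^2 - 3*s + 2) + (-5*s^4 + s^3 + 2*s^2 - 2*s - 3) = -8*s^4 + s^3 + s^2 - 5*s - 1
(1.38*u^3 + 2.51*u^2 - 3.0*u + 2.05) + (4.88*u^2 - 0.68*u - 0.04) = 1.38*u^3 + 7.39*u^2 - 3.68*u + 2.01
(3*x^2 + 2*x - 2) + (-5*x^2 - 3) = -2*x^2 + 2*x - 5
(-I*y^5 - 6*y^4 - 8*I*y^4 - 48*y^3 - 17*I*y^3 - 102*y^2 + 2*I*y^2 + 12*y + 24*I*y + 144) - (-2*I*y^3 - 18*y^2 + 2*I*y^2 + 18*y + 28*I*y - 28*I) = -I*y^5 - 6*y^4 - 8*I*y^4 - 48*y^3 - 15*I*y^3 - 84*y^2 - 6*y - 4*I*y + 144 + 28*I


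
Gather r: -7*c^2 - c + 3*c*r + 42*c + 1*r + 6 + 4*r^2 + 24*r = -7*c^2 + 41*c + 4*r^2 + r*(3*c + 25) + 6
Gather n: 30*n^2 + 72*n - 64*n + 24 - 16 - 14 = 30*n^2 + 8*n - 6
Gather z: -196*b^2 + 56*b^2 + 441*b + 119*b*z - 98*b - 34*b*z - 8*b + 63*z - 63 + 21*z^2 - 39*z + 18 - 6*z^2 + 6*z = -140*b^2 + 335*b + 15*z^2 + z*(85*b + 30) - 45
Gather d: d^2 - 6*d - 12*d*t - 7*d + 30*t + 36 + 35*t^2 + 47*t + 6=d^2 + d*(-12*t - 13) + 35*t^2 + 77*t + 42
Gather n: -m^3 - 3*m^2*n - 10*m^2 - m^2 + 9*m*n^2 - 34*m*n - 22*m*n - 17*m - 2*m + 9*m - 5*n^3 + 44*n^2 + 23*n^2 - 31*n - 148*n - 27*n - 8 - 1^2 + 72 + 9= -m^3 - 11*m^2 - 10*m - 5*n^3 + n^2*(9*m + 67) + n*(-3*m^2 - 56*m - 206) + 72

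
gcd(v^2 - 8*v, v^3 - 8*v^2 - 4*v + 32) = v - 8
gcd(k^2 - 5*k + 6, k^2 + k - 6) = k - 2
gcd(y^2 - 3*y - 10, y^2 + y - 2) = y + 2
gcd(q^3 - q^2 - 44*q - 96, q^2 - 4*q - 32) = q^2 - 4*q - 32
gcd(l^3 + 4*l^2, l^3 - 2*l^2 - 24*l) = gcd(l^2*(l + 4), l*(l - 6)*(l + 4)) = l^2 + 4*l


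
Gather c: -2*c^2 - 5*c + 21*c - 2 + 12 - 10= -2*c^2 + 16*c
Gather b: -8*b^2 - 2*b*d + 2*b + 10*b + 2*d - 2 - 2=-8*b^2 + b*(12 - 2*d) + 2*d - 4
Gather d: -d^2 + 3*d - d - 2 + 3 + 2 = -d^2 + 2*d + 3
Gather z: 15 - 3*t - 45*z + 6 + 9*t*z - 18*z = -3*t + z*(9*t - 63) + 21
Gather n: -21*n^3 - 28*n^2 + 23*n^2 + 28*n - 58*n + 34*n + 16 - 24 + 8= -21*n^3 - 5*n^2 + 4*n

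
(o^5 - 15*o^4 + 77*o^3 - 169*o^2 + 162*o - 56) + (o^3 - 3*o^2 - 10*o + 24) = o^5 - 15*o^4 + 78*o^3 - 172*o^2 + 152*o - 32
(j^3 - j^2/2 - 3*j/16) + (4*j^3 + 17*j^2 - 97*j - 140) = 5*j^3 + 33*j^2/2 - 1555*j/16 - 140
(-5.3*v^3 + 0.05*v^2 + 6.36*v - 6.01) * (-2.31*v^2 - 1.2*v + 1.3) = 12.243*v^5 + 6.2445*v^4 - 21.6416*v^3 + 6.3161*v^2 + 15.48*v - 7.813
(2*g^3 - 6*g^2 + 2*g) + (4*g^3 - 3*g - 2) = 6*g^3 - 6*g^2 - g - 2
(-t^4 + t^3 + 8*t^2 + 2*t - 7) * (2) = -2*t^4 + 2*t^3 + 16*t^2 + 4*t - 14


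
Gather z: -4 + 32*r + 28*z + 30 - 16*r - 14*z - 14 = 16*r + 14*z + 12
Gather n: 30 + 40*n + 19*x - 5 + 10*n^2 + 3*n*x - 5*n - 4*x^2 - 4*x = 10*n^2 + n*(3*x + 35) - 4*x^2 + 15*x + 25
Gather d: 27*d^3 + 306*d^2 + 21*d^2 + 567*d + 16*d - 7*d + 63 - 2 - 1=27*d^3 + 327*d^2 + 576*d + 60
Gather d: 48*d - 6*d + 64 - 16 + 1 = 42*d + 49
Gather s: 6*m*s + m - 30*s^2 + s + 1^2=m - 30*s^2 + s*(6*m + 1) + 1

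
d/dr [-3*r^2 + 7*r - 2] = 7 - 6*r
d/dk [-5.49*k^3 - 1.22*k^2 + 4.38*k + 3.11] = -16.47*k^2 - 2.44*k + 4.38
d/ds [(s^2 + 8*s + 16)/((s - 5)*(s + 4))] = -9/(s^2 - 10*s + 25)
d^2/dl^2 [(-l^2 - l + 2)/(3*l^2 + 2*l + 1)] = 6*(-l^3 + 21*l^2 + 15*l + 1)/(27*l^6 + 54*l^5 + 63*l^4 + 44*l^3 + 21*l^2 + 6*l + 1)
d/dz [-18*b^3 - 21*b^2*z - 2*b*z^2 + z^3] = -21*b^2 - 4*b*z + 3*z^2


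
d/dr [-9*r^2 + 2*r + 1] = 2 - 18*r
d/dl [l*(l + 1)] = 2*l + 1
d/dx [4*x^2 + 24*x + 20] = 8*x + 24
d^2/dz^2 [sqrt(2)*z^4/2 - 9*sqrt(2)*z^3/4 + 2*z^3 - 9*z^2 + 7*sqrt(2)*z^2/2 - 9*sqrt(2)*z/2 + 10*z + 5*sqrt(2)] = 6*sqrt(2)*z^2 - 27*sqrt(2)*z/2 + 12*z - 18 + 7*sqrt(2)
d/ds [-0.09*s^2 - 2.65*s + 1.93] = -0.18*s - 2.65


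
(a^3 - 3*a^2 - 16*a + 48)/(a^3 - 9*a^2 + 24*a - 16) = (a^2 + a - 12)/(a^2 - 5*a + 4)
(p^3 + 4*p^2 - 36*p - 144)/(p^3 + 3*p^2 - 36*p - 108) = (p + 4)/(p + 3)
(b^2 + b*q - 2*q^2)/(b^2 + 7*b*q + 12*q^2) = (b^2 + b*q - 2*q^2)/(b^2 + 7*b*q + 12*q^2)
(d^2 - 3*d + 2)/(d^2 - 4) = (d - 1)/(d + 2)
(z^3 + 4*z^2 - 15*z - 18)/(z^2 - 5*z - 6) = (z^2 + 3*z - 18)/(z - 6)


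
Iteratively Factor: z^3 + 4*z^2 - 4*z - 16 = (z + 4)*(z^2 - 4) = (z + 2)*(z + 4)*(z - 2)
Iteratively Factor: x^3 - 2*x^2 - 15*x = (x - 5)*(x^2 + 3*x) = x*(x - 5)*(x + 3)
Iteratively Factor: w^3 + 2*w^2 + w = (w)*(w^2 + 2*w + 1) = w*(w + 1)*(w + 1)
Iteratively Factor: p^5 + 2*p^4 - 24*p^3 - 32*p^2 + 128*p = (p - 2)*(p^4 + 4*p^3 - 16*p^2 - 64*p) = p*(p - 2)*(p^3 + 4*p^2 - 16*p - 64) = p*(p - 4)*(p - 2)*(p^2 + 8*p + 16) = p*(p - 4)*(p - 2)*(p + 4)*(p + 4)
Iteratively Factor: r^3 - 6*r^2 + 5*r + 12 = (r - 4)*(r^2 - 2*r - 3) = (r - 4)*(r - 3)*(r + 1)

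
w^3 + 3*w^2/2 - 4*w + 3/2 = (w - 1)*(w - 1/2)*(w + 3)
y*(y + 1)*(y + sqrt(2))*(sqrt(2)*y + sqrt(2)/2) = sqrt(2)*y^4 + 2*y^3 + 3*sqrt(2)*y^3/2 + sqrt(2)*y^2/2 + 3*y^2 + y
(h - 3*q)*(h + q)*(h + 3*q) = h^3 + h^2*q - 9*h*q^2 - 9*q^3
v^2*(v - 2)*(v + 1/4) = v^4 - 7*v^3/4 - v^2/2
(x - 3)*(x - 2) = x^2 - 5*x + 6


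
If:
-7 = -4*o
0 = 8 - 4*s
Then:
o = 7/4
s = 2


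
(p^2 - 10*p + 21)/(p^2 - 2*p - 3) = (p - 7)/(p + 1)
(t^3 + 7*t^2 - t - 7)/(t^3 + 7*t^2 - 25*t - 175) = (t^2 - 1)/(t^2 - 25)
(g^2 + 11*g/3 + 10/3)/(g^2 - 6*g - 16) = (g + 5/3)/(g - 8)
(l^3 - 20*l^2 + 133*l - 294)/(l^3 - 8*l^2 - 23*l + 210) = (l - 7)/(l + 5)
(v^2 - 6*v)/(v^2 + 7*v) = (v - 6)/(v + 7)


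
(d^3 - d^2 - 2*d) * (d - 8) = d^4 - 9*d^3 + 6*d^2 + 16*d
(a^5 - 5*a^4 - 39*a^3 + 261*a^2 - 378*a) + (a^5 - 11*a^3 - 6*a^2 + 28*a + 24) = 2*a^5 - 5*a^4 - 50*a^3 + 255*a^2 - 350*a + 24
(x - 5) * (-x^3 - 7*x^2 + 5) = -x^4 - 2*x^3 + 35*x^2 + 5*x - 25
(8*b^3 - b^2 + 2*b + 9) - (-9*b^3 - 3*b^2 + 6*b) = 17*b^3 + 2*b^2 - 4*b + 9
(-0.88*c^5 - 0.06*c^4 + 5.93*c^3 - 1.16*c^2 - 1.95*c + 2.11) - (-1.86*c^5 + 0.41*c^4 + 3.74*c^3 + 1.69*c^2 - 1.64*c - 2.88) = 0.98*c^5 - 0.47*c^4 + 2.19*c^3 - 2.85*c^2 - 0.31*c + 4.99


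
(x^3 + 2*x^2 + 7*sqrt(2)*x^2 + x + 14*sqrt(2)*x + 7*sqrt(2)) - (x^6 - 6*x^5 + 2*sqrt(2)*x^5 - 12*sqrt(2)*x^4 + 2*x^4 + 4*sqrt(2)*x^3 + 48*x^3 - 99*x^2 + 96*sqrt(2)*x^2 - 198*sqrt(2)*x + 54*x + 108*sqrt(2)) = -x^6 - 2*sqrt(2)*x^5 + 6*x^5 - 2*x^4 + 12*sqrt(2)*x^4 - 47*x^3 - 4*sqrt(2)*x^3 - 89*sqrt(2)*x^2 + 101*x^2 - 53*x + 212*sqrt(2)*x - 101*sqrt(2)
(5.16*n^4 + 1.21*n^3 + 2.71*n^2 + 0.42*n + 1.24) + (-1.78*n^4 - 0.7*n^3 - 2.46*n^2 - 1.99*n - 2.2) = 3.38*n^4 + 0.51*n^3 + 0.25*n^2 - 1.57*n - 0.96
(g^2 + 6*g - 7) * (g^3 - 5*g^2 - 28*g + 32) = g^5 + g^4 - 65*g^3 - 101*g^2 + 388*g - 224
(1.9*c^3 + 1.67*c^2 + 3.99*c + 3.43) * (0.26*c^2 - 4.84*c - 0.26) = 0.494*c^5 - 8.7618*c^4 - 7.5394*c^3 - 18.854*c^2 - 17.6386*c - 0.8918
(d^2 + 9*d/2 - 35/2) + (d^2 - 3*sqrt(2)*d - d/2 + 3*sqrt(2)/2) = 2*d^2 - 3*sqrt(2)*d + 4*d - 35/2 + 3*sqrt(2)/2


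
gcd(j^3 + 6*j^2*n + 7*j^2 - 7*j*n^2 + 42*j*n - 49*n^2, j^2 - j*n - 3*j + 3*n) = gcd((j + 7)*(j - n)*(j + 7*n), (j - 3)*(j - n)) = j - n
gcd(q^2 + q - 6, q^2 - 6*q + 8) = q - 2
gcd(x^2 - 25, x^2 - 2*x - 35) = x + 5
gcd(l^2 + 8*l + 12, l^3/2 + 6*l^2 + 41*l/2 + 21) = l + 2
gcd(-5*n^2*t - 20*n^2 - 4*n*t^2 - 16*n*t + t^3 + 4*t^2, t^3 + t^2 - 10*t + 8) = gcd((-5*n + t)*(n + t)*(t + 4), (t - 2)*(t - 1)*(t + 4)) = t + 4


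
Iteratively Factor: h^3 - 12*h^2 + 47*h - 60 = (h - 3)*(h^2 - 9*h + 20) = (h - 4)*(h - 3)*(h - 5)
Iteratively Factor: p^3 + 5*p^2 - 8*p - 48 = (p + 4)*(p^2 + p - 12) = (p - 3)*(p + 4)*(p + 4)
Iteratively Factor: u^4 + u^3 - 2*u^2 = (u + 2)*(u^3 - u^2) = u*(u + 2)*(u^2 - u) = u^2*(u + 2)*(u - 1)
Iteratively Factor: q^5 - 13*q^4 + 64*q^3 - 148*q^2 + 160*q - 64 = (q - 2)*(q^4 - 11*q^3 + 42*q^2 - 64*q + 32) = (q - 2)^2*(q^3 - 9*q^2 + 24*q - 16) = (q - 4)*(q - 2)^2*(q^2 - 5*q + 4) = (q - 4)^2*(q - 2)^2*(q - 1)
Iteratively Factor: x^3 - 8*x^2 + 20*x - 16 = (x - 2)*(x^2 - 6*x + 8) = (x - 2)^2*(x - 4)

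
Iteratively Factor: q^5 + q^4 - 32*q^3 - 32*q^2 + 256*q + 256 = (q + 1)*(q^4 - 32*q^2 + 256) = (q - 4)*(q + 1)*(q^3 + 4*q^2 - 16*q - 64) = (q - 4)*(q + 1)*(q + 4)*(q^2 - 16) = (q - 4)*(q + 1)*(q + 4)^2*(q - 4)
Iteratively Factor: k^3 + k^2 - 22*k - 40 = (k + 2)*(k^2 - k - 20) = (k + 2)*(k + 4)*(k - 5)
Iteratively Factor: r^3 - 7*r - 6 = (r - 3)*(r^2 + 3*r + 2) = (r - 3)*(r + 1)*(r + 2)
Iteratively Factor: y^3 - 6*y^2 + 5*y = (y)*(y^2 - 6*y + 5) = y*(y - 1)*(y - 5)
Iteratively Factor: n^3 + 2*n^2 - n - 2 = (n - 1)*(n^2 + 3*n + 2) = (n - 1)*(n + 1)*(n + 2)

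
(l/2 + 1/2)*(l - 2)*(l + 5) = l^3/2 + 2*l^2 - 7*l/2 - 5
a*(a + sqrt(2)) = a^2 + sqrt(2)*a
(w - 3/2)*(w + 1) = w^2 - w/2 - 3/2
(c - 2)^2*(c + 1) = c^3 - 3*c^2 + 4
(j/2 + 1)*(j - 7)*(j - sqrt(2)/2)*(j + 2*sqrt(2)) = j^4/2 - 5*j^3/2 + 3*sqrt(2)*j^3/4 - 8*j^2 - 15*sqrt(2)*j^2/4 - 21*sqrt(2)*j/2 + 5*j + 14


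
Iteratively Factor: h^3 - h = (h)*(h^2 - 1) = h*(h - 1)*(h + 1)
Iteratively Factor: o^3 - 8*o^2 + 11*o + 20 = (o - 5)*(o^2 - 3*o - 4) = (o - 5)*(o - 4)*(o + 1)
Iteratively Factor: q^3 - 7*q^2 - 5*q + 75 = (q + 3)*(q^2 - 10*q + 25) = (q - 5)*(q + 3)*(q - 5)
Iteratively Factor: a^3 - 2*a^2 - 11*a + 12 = (a + 3)*(a^2 - 5*a + 4) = (a - 1)*(a + 3)*(a - 4)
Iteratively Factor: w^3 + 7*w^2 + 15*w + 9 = (w + 3)*(w^2 + 4*w + 3) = (w + 1)*(w + 3)*(w + 3)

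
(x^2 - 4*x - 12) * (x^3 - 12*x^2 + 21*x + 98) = x^5 - 16*x^4 + 57*x^3 + 158*x^2 - 644*x - 1176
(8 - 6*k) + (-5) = 3 - 6*k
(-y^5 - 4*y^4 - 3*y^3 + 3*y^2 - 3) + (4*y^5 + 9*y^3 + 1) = 3*y^5 - 4*y^4 + 6*y^3 + 3*y^2 - 2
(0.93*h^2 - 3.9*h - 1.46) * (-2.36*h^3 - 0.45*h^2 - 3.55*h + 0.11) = -2.1948*h^5 + 8.7855*h^4 + 1.8991*h^3 + 14.6043*h^2 + 4.754*h - 0.1606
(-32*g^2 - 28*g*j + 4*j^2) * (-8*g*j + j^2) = 256*g^3*j + 192*g^2*j^2 - 60*g*j^3 + 4*j^4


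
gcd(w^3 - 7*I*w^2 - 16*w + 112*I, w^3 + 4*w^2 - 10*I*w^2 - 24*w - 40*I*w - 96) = w + 4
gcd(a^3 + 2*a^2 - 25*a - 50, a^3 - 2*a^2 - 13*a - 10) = a^2 - 3*a - 10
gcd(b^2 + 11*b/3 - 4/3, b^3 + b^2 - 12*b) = b + 4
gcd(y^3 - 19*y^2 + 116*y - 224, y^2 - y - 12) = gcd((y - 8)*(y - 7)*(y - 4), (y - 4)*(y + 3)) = y - 4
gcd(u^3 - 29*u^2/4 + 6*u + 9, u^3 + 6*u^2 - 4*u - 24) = u - 2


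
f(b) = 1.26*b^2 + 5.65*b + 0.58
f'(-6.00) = -9.47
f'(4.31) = 16.51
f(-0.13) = -0.13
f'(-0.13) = 5.32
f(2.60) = 23.79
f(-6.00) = 12.04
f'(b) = 2.52*b + 5.65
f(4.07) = 44.45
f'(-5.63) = -8.54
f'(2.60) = 12.20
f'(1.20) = 8.67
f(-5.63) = 8.71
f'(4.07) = 15.91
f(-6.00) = 12.04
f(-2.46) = -5.69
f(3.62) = 37.54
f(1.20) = 9.17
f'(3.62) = 14.77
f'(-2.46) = -0.55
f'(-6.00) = -9.47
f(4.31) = 48.34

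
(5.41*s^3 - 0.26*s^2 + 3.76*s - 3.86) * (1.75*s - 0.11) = 9.4675*s^4 - 1.0501*s^3 + 6.6086*s^2 - 7.1686*s + 0.4246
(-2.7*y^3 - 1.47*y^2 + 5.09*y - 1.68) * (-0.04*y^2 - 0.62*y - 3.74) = 0.108*y^5 + 1.7328*y^4 + 10.8058*y^3 + 2.4092*y^2 - 17.995*y + 6.2832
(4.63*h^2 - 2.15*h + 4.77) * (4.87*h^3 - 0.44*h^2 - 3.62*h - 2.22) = 22.5481*h^5 - 12.5077*h^4 + 7.4153*h^3 - 4.5944*h^2 - 12.4944*h - 10.5894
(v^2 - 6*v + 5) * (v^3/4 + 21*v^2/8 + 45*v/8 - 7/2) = v^5/4 + 9*v^4/8 - 71*v^3/8 - 193*v^2/8 + 393*v/8 - 35/2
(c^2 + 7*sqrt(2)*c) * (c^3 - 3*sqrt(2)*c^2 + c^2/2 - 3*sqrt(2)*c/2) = c^5 + c^4/2 + 4*sqrt(2)*c^4 - 42*c^3 + 2*sqrt(2)*c^3 - 21*c^2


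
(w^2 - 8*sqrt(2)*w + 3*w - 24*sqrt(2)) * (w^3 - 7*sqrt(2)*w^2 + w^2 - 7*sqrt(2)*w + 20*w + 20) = w^5 - 15*sqrt(2)*w^4 + 4*w^4 - 60*sqrt(2)*w^3 + 135*w^3 - 205*sqrt(2)*w^2 + 528*w^2 - 640*sqrt(2)*w + 396*w - 480*sqrt(2)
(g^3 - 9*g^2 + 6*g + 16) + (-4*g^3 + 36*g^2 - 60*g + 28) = -3*g^3 + 27*g^2 - 54*g + 44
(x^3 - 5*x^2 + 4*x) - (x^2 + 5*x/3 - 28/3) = x^3 - 6*x^2 + 7*x/3 + 28/3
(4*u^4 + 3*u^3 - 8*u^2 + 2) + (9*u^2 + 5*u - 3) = 4*u^4 + 3*u^3 + u^2 + 5*u - 1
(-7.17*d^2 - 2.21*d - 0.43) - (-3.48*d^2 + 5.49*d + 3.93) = -3.69*d^2 - 7.7*d - 4.36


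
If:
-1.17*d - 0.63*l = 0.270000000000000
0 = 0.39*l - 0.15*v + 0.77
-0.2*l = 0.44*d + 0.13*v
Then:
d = 0.78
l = -1.88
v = 0.25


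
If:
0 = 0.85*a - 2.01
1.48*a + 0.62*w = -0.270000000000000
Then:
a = 2.36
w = -6.08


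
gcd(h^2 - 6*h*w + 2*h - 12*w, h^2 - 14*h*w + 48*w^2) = -h + 6*w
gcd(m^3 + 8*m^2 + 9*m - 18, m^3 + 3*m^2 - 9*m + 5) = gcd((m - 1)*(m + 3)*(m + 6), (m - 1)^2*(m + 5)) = m - 1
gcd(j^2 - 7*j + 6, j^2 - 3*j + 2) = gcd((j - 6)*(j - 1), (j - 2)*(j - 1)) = j - 1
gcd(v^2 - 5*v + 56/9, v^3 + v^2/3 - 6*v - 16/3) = v - 8/3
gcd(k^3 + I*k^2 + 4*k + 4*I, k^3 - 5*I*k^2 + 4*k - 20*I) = k^2 + 4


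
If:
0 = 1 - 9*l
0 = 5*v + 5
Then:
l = 1/9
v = -1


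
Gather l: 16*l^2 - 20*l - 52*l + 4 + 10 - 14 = 16*l^2 - 72*l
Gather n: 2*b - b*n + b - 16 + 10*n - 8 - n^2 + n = 3*b - n^2 + n*(11 - b) - 24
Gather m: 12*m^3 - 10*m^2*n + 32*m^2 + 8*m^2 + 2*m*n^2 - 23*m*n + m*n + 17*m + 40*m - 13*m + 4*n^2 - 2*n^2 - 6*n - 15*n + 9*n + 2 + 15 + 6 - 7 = 12*m^3 + m^2*(40 - 10*n) + m*(2*n^2 - 22*n + 44) + 2*n^2 - 12*n + 16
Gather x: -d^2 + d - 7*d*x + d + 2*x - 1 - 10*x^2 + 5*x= -d^2 + 2*d - 10*x^2 + x*(7 - 7*d) - 1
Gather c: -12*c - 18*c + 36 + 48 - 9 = 75 - 30*c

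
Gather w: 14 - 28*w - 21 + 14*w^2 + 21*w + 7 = 14*w^2 - 7*w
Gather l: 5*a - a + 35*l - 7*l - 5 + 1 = 4*a + 28*l - 4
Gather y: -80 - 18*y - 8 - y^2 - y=-y^2 - 19*y - 88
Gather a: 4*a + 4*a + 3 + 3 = 8*a + 6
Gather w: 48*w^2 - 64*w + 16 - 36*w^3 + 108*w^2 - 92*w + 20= -36*w^3 + 156*w^2 - 156*w + 36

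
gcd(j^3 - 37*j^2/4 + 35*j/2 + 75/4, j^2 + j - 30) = j - 5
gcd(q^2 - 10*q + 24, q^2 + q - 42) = q - 6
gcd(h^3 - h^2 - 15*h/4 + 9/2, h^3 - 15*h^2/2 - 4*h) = 1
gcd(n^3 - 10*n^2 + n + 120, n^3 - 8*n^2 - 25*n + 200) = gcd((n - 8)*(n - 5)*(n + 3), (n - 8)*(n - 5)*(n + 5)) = n^2 - 13*n + 40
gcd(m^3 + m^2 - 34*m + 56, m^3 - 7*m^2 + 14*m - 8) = m^2 - 6*m + 8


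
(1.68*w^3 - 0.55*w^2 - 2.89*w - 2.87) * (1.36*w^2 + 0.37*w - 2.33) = 2.2848*w^5 - 0.1264*w^4 - 8.0483*w^3 - 3.691*w^2 + 5.6718*w + 6.6871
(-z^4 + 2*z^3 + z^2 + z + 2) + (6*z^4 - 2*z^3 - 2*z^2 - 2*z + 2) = 5*z^4 - z^2 - z + 4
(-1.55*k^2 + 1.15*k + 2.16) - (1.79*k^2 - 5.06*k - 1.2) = -3.34*k^2 + 6.21*k + 3.36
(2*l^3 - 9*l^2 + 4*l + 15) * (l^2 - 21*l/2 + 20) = 2*l^5 - 30*l^4 + 277*l^3/2 - 207*l^2 - 155*l/2 + 300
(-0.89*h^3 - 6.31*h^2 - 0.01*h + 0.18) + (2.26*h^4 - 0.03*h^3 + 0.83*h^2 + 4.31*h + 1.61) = 2.26*h^4 - 0.92*h^3 - 5.48*h^2 + 4.3*h + 1.79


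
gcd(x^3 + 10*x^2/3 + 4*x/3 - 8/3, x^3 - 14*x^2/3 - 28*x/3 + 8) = x^2 + 4*x/3 - 4/3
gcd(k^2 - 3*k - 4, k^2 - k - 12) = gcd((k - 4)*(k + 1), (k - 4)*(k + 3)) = k - 4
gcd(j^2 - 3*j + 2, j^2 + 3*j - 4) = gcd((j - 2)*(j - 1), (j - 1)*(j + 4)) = j - 1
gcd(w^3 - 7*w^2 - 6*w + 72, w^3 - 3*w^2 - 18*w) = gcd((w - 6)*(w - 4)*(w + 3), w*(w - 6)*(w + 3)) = w^2 - 3*w - 18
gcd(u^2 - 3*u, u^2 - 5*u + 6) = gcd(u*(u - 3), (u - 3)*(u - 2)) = u - 3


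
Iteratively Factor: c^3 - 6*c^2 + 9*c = (c - 3)*(c^2 - 3*c) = (c - 3)^2*(c)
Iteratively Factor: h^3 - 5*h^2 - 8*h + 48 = (h + 3)*(h^2 - 8*h + 16) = (h - 4)*(h + 3)*(h - 4)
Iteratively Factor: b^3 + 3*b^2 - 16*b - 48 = (b + 3)*(b^2 - 16) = (b - 4)*(b + 3)*(b + 4)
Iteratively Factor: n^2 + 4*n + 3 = (n + 1)*(n + 3)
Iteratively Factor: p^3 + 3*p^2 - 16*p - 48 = (p + 3)*(p^2 - 16) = (p + 3)*(p + 4)*(p - 4)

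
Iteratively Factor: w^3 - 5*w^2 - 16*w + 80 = (w - 5)*(w^2 - 16) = (w - 5)*(w - 4)*(w + 4)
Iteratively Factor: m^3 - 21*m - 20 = (m + 4)*(m^2 - 4*m - 5) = (m + 1)*(m + 4)*(m - 5)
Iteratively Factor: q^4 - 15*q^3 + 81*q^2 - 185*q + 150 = (q - 2)*(q^3 - 13*q^2 + 55*q - 75) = (q - 5)*(q - 2)*(q^2 - 8*q + 15) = (q - 5)^2*(q - 2)*(q - 3)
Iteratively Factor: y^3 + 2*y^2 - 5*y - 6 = (y + 3)*(y^2 - y - 2) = (y + 1)*(y + 3)*(y - 2)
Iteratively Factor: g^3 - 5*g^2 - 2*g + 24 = (g - 3)*(g^2 - 2*g - 8) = (g - 3)*(g + 2)*(g - 4)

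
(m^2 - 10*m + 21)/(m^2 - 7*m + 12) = (m - 7)/(m - 4)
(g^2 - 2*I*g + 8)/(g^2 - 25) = (g^2 - 2*I*g + 8)/(g^2 - 25)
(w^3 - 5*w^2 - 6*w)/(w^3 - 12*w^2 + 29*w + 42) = w/(w - 7)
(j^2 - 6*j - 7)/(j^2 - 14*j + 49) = (j + 1)/(j - 7)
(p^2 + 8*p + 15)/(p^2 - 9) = (p + 5)/(p - 3)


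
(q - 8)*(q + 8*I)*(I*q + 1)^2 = -q^4 + 8*q^3 - 6*I*q^3 - 15*q^2 + 48*I*q^2 + 120*q + 8*I*q - 64*I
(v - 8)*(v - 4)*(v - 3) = v^3 - 15*v^2 + 68*v - 96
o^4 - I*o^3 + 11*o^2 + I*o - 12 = (o - 4*I)*(o + 3*I)*(-I*o + I)*(I*o + I)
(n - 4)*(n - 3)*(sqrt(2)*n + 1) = sqrt(2)*n^3 - 7*sqrt(2)*n^2 + n^2 - 7*n + 12*sqrt(2)*n + 12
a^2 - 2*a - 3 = (a - 3)*(a + 1)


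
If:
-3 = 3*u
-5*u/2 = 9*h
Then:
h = 5/18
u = -1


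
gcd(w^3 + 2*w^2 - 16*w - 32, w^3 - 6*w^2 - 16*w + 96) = w^2 - 16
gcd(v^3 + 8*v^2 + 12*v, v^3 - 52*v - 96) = v^2 + 8*v + 12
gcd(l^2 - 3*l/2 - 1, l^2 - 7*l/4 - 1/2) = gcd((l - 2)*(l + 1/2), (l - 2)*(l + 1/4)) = l - 2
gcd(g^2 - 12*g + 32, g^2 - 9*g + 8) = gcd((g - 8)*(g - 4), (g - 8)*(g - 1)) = g - 8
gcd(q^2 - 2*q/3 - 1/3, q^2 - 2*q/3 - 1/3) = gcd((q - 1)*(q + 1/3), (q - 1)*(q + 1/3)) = q^2 - 2*q/3 - 1/3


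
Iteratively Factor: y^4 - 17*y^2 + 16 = (y + 1)*(y^3 - y^2 - 16*y + 16) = (y - 4)*(y + 1)*(y^2 + 3*y - 4) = (y - 4)*(y + 1)*(y + 4)*(y - 1)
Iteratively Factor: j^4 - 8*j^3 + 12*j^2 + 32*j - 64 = (j - 4)*(j^3 - 4*j^2 - 4*j + 16) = (j - 4)^2*(j^2 - 4) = (j - 4)^2*(j - 2)*(j + 2)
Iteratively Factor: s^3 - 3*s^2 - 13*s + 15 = (s - 5)*(s^2 + 2*s - 3) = (s - 5)*(s - 1)*(s + 3)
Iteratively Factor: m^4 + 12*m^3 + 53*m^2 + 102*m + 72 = (m + 3)*(m^3 + 9*m^2 + 26*m + 24) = (m + 3)^2*(m^2 + 6*m + 8) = (m + 2)*(m + 3)^2*(m + 4)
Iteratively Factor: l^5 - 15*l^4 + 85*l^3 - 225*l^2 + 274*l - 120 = (l - 4)*(l^4 - 11*l^3 + 41*l^2 - 61*l + 30) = (l - 4)*(l - 3)*(l^3 - 8*l^2 + 17*l - 10) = (l - 4)*(l - 3)*(l - 1)*(l^2 - 7*l + 10) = (l - 5)*(l - 4)*(l - 3)*(l - 1)*(l - 2)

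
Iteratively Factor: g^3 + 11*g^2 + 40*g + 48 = (g + 4)*(g^2 + 7*g + 12) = (g + 4)^2*(g + 3)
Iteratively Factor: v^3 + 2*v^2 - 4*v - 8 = (v + 2)*(v^2 - 4) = (v - 2)*(v + 2)*(v + 2)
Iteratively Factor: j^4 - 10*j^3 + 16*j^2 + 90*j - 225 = (j - 5)*(j^3 - 5*j^2 - 9*j + 45) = (j - 5)^2*(j^2 - 9) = (j - 5)^2*(j - 3)*(j + 3)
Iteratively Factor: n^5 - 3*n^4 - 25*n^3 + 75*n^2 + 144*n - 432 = (n + 3)*(n^4 - 6*n^3 - 7*n^2 + 96*n - 144) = (n - 3)*(n + 3)*(n^3 - 3*n^2 - 16*n + 48) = (n - 3)*(n + 3)*(n + 4)*(n^2 - 7*n + 12) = (n - 3)^2*(n + 3)*(n + 4)*(n - 4)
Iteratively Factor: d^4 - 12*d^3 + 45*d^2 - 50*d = (d - 5)*(d^3 - 7*d^2 + 10*d) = d*(d - 5)*(d^2 - 7*d + 10) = d*(d - 5)*(d - 2)*(d - 5)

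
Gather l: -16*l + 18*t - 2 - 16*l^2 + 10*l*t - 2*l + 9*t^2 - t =-16*l^2 + l*(10*t - 18) + 9*t^2 + 17*t - 2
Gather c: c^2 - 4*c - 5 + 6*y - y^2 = c^2 - 4*c - y^2 + 6*y - 5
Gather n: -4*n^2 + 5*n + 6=-4*n^2 + 5*n + 6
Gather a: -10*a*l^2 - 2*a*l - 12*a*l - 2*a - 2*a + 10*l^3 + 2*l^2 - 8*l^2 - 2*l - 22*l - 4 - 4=a*(-10*l^2 - 14*l - 4) + 10*l^3 - 6*l^2 - 24*l - 8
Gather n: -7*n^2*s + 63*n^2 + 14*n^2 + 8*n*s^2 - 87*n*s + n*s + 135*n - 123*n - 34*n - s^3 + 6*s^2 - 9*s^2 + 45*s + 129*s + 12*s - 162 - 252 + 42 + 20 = n^2*(77 - 7*s) + n*(8*s^2 - 86*s - 22) - s^3 - 3*s^2 + 186*s - 352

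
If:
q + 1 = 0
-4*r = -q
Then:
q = -1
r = -1/4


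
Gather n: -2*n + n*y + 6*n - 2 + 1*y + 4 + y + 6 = n*(y + 4) + 2*y + 8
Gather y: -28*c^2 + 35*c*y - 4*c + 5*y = -28*c^2 - 4*c + y*(35*c + 5)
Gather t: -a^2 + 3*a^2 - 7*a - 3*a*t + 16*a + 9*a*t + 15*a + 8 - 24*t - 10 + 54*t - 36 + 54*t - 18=2*a^2 + 24*a + t*(6*a + 84) - 56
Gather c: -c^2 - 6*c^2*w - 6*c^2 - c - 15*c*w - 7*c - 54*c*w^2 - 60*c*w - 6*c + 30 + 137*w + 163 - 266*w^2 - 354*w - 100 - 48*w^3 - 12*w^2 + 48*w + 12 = c^2*(-6*w - 7) + c*(-54*w^2 - 75*w - 14) - 48*w^3 - 278*w^2 - 169*w + 105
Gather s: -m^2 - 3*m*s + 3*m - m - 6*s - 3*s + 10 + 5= -m^2 + 2*m + s*(-3*m - 9) + 15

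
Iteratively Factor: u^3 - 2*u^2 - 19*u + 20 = (u - 1)*(u^2 - u - 20) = (u - 5)*(u - 1)*(u + 4)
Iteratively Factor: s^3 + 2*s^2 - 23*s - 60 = (s + 3)*(s^2 - s - 20) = (s + 3)*(s + 4)*(s - 5)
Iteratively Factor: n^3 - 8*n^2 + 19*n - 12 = (n - 1)*(n^2 - 7*n + 12) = (n - 3)*(n - 1)*(n - 4)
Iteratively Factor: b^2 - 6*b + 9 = (b - 3)*(b - 3)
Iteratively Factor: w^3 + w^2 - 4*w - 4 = (w + 2)*(w^2 - w - 2) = (w - 2)*(w + 2)*(w + 1)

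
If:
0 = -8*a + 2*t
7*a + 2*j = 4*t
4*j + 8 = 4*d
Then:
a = t/4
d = 9*t/8 + 2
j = 9*t/8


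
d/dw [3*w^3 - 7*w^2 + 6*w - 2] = 9*w^2 - 14*w + 6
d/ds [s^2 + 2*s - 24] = 2*s + 2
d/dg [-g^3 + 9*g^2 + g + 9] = -3*g^2 + 18*g + 1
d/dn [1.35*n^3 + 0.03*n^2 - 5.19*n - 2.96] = 4.05*n^2 + 0.06*n - 5.19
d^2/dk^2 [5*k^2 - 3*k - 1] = 10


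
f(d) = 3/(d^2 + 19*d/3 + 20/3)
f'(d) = 3*(-2*d - 19/3)/(d^2 + 19*d/3 + 20/3)^2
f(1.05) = 0.21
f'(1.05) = -0.12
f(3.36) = 0.08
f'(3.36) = -0.03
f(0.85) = 0.23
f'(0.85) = -0.15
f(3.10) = 0.08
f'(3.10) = -0.03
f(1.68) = 0.15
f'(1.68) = -0.07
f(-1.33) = 245.23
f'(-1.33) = -73636.30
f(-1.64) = -2.91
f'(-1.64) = -8.63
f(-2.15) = -1.29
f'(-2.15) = -1.13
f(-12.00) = 0.04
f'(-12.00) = 0.01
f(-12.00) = 0.04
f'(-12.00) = 0.01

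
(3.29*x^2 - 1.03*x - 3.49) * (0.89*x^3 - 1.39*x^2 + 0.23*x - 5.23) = 2.9281*x^5 - 5.4898*x^4 - 0.9177*x^3 - 12.5925*x^2 + 4.5842*x + 18.2527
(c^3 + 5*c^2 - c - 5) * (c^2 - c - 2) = c^5 + 4*c^4 - 8*c^3 - 14*c^2 + 7*c + 10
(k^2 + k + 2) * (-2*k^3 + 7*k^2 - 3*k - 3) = -2*k^5 + 5*k^4 + 8*k^2 - 9*k - 6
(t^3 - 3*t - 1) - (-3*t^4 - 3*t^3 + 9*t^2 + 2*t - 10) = 3*t^4 + 4*t^3 - 9*t^2 - 5*t + 9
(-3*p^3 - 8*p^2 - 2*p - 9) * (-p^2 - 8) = 3*p^5 + 8*p^4 + 26*p^3 + 73*p^2 + 16*p + 72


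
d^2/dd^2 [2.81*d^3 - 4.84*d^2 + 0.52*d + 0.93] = 16.86*d - 9.68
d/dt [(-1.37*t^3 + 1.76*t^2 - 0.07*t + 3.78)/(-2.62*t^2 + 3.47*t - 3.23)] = (3.5894*t^4 - 9.5078*t^3 + 19.1991*t^2 + 8.4376*t - 12.8905)/(6.8644*t^4 - 18.1828*t^3 + 28.9661*t^2 - 22.4162*t + 10.4329)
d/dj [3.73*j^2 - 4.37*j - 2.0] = 7.46*j - 4.37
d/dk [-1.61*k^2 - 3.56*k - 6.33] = -3.22*k - 3.56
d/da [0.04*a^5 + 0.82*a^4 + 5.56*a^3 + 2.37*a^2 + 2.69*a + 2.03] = 0.2*a^4 + 3.28*a^3 + 16.68*a^2 + 4.74*a + 2.69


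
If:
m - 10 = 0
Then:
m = 10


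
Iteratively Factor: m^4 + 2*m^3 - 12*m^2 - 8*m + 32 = (m - 2)*(m^3 + 4*m^2 - 4*m - 16) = (m - 2)^2*(m^2 + 6*m + 8) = (m - 2)^2*(m + 2)*(m + 4)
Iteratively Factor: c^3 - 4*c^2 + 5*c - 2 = (c - 2)*(c^2 - 2*c + 1) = (c - 2)*(c - 1)*(c - 1)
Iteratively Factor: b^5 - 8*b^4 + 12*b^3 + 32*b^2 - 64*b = (b + 2)*(b^4 - 10*b^3 + 32*b^2 - 32*b) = (b - 2)*(b + 2)*(b^3 - 8*b^2 + 16*b) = (b - 4)*(b - 2)*(b + 2)*(b^2 - 4*b) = b*(b - 4)*(b - 2)*(b + 2)*(b - 4)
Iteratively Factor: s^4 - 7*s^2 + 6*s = (s)*(s^3 - 7*s + 6) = s*(s - 1)*(s^2 + s - 6) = s*(s - 1)*(s + 3)*(s - 2)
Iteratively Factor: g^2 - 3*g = (g)*(g - 3)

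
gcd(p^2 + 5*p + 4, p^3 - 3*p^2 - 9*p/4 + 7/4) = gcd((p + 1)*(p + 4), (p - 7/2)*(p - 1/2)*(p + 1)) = p + 1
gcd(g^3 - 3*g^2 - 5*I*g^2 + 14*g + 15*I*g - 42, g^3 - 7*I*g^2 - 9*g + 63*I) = g^2 + g*(-3 - 7*I) + 21*I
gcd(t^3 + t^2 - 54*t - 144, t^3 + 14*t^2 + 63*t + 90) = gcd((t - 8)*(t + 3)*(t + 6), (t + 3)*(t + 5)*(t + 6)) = t^2 + 9*t + 18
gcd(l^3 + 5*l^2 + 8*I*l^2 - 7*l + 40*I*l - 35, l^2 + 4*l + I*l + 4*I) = l + I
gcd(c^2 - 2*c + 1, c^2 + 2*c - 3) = c - 1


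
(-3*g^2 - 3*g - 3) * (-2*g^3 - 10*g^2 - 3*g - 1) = 6*g^5 + 36*g^4 + 45*g^3 + 42*g^2 + 12*g + 3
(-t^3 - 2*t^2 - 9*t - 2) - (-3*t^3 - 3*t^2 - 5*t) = 2*t^3 + t^2 - 4*t - 2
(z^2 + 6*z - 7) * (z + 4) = z^3 + 10*z^2 + 17*z - 28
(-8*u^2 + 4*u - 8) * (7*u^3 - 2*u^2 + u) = -56*u^5 + 44*u^4 - 72*u^3 + 20*u^2 - 8*u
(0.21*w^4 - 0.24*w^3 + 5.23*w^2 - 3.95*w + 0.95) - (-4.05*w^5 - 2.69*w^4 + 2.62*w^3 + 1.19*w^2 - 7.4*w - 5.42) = 4.05*w^5 + 2.9*w^4 - 2.86*w^3 + 4.04*w^2 + 3.45*w + 6.37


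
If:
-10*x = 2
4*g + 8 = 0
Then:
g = -2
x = -1/5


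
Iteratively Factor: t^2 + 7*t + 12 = (t + 4)*(t + 3)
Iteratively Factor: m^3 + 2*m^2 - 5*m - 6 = (m - 2)*(m^2 + 4*m + 3) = (m - 2)*(m + 1)*(m + 3)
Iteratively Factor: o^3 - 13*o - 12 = (o - 4)*(o^2 + 4*o + 3) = (o - 4)*(o + 3)*(o + 1)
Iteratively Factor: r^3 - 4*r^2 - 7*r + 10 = (r + 2)*(r^2 - 6*r + 5) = (r - 1)*(r + 2)*(r - 5)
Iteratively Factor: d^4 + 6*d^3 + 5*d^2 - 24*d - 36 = (d + 3)*(d^3 + 3*d^2 - 4*d - 12) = (d + 2)*(d + 3)*(d^2 + d - 6) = (d - 2)*(d + 2)*(d + 3)*(d + 3)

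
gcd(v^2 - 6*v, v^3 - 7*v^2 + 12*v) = v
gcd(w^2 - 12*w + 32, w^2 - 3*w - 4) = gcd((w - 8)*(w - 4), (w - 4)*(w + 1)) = w - 4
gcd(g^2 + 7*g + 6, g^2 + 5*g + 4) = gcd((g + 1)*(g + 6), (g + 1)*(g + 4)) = g + 1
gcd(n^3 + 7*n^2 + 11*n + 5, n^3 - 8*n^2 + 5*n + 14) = n + 1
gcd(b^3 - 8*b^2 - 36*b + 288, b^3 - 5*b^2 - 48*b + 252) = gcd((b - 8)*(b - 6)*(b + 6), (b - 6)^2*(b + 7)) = b - 6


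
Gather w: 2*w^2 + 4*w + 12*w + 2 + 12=2*w^2 + 16*w + 14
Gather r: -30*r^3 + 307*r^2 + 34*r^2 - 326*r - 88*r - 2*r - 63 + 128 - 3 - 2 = -30*r^3 + 341*r^2 - 416*r + 60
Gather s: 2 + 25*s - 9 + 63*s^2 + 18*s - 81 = 63*s^2 + 43*s - 88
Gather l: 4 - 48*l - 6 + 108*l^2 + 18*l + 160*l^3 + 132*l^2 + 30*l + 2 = 160*l^3 + 240*l^2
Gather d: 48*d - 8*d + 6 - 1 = 40*d + 5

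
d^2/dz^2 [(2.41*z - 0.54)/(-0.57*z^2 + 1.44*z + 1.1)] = ((1.14*z - 1.44)*(2.28*z - 2.88)*(2.41*z - 0.54) + (8.2422*z - 7.5564)*(-0.57*z^2 + 1.44*z + 1.1))/(-0.57*z^2 + 1.44*z + 1.1)^3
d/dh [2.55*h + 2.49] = 2.55000000000000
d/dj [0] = 0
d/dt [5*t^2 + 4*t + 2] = 10*t + 4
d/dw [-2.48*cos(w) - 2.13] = 2.48*sin(w)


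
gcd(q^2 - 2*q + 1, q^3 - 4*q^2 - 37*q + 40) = q - 1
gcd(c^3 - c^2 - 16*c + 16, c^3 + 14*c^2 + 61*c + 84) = c + 4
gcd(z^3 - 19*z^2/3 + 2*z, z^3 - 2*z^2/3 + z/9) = z^2 - z/3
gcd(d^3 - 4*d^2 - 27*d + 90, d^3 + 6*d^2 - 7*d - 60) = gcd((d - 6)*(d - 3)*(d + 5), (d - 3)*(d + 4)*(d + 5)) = d^2 + 2*d - 15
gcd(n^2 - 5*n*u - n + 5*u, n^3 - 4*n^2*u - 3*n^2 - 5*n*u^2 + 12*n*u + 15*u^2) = -n + 5*u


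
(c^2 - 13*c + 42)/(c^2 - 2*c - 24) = (c - 7)/(c + 4)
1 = 1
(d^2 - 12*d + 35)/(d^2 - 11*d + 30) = (d - 7)/(d - 6)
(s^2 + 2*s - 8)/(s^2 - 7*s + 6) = (s^2 + 2*s - 8)/(s^2 - 7*s + 6)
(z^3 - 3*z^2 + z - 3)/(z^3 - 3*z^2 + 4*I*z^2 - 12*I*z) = (z^2 + 1)/(z*(z + 4*I))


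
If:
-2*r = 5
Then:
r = -5/2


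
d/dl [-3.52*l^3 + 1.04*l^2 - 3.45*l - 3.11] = -10.56*l^2 + 2.08*l - 3.45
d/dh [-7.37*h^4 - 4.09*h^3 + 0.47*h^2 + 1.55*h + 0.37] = -29.48*h^3 - 12.27*h^2 + 0.94*h + 1.55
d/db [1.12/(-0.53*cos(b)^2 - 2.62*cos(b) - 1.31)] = -(1.1872*cos(b) + 2.9344)*sin(b)/(0.53*cos(b)^2 + 2.62*cos(b) + 1.31)^2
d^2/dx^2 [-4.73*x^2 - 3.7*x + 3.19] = -9.46000000000000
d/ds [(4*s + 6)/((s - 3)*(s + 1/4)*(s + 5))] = 16*(-8*s^3 - 27*s^2 - 27*s + 72)/(16*s^6 + 72*s^5 - 383*s^4 - 1164*s^3 + 3094*s^2 + 1740*s + 225)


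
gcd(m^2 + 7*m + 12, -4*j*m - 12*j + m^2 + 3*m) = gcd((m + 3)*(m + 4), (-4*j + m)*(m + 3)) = m + 3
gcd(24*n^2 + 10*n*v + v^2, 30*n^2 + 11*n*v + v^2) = 6*n + v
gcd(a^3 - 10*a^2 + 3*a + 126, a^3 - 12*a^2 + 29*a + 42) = a^2 - 13*a + 42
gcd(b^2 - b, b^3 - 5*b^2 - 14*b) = b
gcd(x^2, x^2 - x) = x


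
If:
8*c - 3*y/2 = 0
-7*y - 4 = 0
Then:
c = -3/28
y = -4/7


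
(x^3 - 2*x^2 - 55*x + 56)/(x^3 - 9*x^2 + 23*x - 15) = (x^2 - x - 56)/(x^2 - 8*x + 15)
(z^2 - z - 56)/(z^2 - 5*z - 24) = (z + 7)/(z + 3)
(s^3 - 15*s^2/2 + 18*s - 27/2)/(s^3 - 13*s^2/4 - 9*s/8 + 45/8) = 4*(s - 3)/(4*s + 5)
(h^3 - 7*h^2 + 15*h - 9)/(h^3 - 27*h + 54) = (h - 1)/(h + 6)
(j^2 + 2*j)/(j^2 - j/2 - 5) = 2*j/(2*j - 5)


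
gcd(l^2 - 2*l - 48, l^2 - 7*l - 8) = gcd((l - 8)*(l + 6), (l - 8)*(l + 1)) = l - 8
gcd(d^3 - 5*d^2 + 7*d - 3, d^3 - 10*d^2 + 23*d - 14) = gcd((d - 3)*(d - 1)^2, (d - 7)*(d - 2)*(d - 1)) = d - 1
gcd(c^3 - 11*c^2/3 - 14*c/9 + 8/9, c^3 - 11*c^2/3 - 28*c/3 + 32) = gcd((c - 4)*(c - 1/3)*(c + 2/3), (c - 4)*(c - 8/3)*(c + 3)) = c - 4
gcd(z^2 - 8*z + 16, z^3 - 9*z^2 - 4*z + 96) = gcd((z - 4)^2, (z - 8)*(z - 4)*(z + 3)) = z - 4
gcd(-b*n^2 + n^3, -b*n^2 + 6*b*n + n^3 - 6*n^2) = b*n - n^2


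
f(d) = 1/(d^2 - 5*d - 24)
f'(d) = (5 - 2*d)/(d^2 - 5*d - 24)^2 = (5 - 2*d)/(-d^2 + 5*d + 24)^2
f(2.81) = -0.03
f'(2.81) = -0.00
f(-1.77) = -0.08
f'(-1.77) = 0.06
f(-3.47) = 0.19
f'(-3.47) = 0.41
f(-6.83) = 0.02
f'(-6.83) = 0.01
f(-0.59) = -0.05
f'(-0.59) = 0.01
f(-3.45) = 0.19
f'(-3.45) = 0.45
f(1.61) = -0.03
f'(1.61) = 0.00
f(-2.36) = -0.15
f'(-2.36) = 0.22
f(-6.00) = 0.02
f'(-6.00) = 0.01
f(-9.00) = 0.01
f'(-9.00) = 0.00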